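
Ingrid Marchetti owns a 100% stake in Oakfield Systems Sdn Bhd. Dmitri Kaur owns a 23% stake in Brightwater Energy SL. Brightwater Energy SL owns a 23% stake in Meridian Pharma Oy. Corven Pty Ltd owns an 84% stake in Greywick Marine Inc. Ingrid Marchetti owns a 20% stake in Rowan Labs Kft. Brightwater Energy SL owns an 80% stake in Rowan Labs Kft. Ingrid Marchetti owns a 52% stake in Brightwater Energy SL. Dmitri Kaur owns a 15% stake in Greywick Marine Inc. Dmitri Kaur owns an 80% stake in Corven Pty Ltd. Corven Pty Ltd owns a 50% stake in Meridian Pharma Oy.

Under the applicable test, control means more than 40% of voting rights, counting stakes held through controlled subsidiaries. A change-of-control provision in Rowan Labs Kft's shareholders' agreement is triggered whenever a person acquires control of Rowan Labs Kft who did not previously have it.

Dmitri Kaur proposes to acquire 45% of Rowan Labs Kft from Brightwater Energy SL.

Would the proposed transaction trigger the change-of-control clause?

Yes

The purchase adds only to Dmitri's holdings (Brightwater's stake shrinks), so Dmitri is the only person who could newly come to control Rowan.
Dmitri holds 80% of Corven, so Dmitri controls Corven.
Corven holds 50% of Meridian, so Dmitri controls Meridian.
Corven and Dmitri together hold 84% + 15% = 99% of Greywick, so Dmitri controls Greywick.
Neither Dmitri nor any entity Dmitri controls holds any voting interest in Rowan.
So before the transaction, Dmitri does not control Rowan.
After the purchase, Dmitri holds 45% of Rowan directly, and Brightwater's stake falls to 35%.
Dmitri holds 45% of Rowan, so Dmitri controls Rowan.
Dmitri did not control Rowan before and does after, so the clause is triggered.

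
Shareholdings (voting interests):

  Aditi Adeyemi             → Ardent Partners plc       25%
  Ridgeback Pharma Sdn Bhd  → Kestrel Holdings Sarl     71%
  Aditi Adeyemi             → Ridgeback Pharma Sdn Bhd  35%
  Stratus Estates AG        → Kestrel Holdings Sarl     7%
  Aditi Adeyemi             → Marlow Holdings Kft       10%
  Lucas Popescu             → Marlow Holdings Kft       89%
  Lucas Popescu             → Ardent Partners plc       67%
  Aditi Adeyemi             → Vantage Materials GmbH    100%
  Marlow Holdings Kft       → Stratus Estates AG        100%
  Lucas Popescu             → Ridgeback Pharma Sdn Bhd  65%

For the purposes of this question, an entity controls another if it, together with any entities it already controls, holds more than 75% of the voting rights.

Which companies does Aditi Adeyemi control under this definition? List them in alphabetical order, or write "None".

Aditi holds 100% of Vantage, so Aditi controls Vantage.
No other company's threshold is met.

Vantage Materials GmbH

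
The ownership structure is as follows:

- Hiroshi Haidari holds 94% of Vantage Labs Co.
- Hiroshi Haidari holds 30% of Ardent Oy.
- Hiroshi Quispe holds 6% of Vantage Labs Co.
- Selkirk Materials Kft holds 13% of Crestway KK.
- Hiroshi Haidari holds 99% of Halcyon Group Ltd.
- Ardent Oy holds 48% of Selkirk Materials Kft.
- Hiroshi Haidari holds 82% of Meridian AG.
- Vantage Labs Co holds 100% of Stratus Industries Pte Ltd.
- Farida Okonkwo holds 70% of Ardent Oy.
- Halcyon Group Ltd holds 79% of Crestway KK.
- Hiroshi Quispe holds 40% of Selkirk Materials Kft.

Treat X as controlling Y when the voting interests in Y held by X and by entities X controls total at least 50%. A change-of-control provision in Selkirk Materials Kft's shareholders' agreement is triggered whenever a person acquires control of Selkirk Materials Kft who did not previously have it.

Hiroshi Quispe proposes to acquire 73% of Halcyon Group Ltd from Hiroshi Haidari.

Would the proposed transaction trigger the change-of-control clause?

No

The purchase adds only to Hiroshi Quispe's holdings (Hiroshi Haidari's stake shrinks), so Hiroshi Quispe is the only person who could newly come to control Selkirk.
Hiroshi Quispe's largest direct stake is 40% in Selkirk, which does not meet the threshold, so Hiroshi Quispe controls no company.
In Selkirk, Hiroshi Quispe's side holds only 40%, not ≥ 50%.
So before the transaction, Hiroshi Quispe does not control Selkirk.
After the purchase, Hiroshi Quispe holds 73% of Halcyon directly, and Hiroshi Haidari's stake falls to 26%.
Hiroshi Quispe holds 73% of Halcyon, so Hiroshi Quispe controls Halcyon.
Halcyon holds 79% of Crestway, so Hiroshi Quispe controls Crestway.
After the transaction, Hiroshi Quispe's side holds 40% of Selkirk, not ≥ 50%, so Hiroshi Quispe still does not control Selkirk.
No new person acquires control, so the clause is not triggered.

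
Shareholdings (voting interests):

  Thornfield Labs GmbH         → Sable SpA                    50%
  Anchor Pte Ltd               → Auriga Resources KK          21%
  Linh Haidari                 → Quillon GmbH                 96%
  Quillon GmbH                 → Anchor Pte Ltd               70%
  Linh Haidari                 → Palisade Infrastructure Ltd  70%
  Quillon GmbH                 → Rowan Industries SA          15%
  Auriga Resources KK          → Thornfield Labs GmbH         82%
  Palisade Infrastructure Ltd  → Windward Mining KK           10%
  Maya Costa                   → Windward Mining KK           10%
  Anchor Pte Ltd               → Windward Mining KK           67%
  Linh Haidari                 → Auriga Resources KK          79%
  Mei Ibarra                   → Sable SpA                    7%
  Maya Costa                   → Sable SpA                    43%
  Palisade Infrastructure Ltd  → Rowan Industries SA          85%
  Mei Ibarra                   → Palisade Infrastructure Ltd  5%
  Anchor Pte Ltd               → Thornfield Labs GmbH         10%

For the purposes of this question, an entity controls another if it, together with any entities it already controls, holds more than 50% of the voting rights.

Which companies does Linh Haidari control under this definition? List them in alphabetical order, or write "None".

Anchor Pte Ltd, Auriga Resources KK, Palisade Infrastructure Ltd, Quillon GmbH, Rowan Industries SA, Thornfield Labs GmbH, Windward Mining KK

Linh holds 96% of Quillon, so Linh controls Quillon.
Linh holds 70% of Palisade, so Linh controls Palisade.
Quillon holds 70% of Anchor, so Linh controls Anchor.
Palisade and Quillon together hold 85% + 15% = 100% of Rowan, so Linh controls Rowan.
Anchor and Linh together hold 21% + 79% = 100% of Auriga, so Linh controls Auriga.
Auriga and Anchor together hold 82% + 10% = 92% of Thornfield, so Linh controls Thornfield.
Palisade and Anchor together hold 10% + 67% = 77% of Windward, so Linh controls Windward.
No other company's threshold is met.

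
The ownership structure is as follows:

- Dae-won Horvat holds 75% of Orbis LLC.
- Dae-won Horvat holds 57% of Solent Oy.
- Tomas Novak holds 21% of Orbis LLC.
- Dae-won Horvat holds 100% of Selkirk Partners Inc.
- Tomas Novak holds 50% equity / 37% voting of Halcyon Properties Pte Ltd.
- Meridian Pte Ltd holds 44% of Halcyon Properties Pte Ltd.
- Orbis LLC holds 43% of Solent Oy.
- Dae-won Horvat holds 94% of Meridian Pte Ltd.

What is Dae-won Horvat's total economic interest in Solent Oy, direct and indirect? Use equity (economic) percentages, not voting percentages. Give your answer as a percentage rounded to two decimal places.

Dae-won reaches Solent along 2 paths.
Via Orbis: 75% × 43% = 32.25%.
Direct stake: 57% = 57%.
Total: 32.25% + 57% = 89.25%.

89.25%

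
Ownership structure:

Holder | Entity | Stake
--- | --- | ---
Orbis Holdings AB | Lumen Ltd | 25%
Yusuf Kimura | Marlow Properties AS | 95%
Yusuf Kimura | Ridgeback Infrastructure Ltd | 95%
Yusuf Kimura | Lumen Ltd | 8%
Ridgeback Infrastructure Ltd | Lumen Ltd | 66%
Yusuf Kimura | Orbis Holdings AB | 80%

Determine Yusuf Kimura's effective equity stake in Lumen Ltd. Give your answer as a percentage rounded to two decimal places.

90.70%

Yusuf reaches Lumen along 3 paths.
Via Orbis: 80% × 25% = 20%.
Direct stake: 8% = 8%.
Via Ridgeback: 95% × 66% = 62.7%.
Total: 20% + 8% + 62.7% = 90.7%.
Rounded: 90.70%.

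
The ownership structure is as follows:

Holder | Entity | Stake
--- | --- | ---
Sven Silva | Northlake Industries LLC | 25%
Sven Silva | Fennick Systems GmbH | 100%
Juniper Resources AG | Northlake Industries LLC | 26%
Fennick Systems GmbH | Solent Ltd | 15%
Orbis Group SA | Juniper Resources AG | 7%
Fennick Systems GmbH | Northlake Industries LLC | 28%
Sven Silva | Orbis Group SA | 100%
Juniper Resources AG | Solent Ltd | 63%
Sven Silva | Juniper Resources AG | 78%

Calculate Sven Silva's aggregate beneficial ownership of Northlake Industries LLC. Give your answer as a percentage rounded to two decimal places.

75.10%

Sven reaches Northlake along 4 paths.
Direct stake: 25% = 25%.
Via Fennick: 100% × 28% = 28%.
Via Juniper: 78% × 26% = 20.28%.
Via Orbis → Juniper: 100% × 7% × 26% = 1.82%.
Total: 25% + 28% + 20.28% + 1.82% = 75.1%.
Rounded: 75.10%.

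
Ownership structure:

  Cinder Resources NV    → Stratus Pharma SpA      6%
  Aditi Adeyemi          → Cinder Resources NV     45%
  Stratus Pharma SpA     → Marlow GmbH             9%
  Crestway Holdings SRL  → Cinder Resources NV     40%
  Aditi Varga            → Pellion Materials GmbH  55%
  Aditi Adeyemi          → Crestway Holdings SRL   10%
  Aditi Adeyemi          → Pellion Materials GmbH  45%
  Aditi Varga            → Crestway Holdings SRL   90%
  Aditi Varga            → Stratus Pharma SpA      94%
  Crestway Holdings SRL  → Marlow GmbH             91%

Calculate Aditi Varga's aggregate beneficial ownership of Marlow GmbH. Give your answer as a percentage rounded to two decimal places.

Aditi Varga reaches Marlow along 3 paths.
Via Crestway: 90% × 91% = 81.9%.
Via Stratus: 94% × 9% = 8.46%.
Via Crestway → Cinder → Stratus: 90% × 40% × 6% × 9% = 0.1944%.
Total: 81.9% + 8.46% + 0.1944% = 90.5544%.
Rounded: 90.55%.

90.55%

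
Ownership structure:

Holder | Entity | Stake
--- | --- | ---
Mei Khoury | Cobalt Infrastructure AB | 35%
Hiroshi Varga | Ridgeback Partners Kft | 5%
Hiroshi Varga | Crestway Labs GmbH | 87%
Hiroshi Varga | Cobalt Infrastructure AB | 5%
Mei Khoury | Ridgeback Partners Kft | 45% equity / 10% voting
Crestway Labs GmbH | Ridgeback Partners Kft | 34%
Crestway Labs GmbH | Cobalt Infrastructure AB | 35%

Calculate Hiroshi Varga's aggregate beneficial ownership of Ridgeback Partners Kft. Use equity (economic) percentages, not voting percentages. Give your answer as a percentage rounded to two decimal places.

34.58%

Hiroshi reaches Ridgeback along 2 paths.
Direct stake: 5% = 5%.
Via Crestway: 87% × 34% = 29.58%.
Total: 5% + 29.58% = 34.58%.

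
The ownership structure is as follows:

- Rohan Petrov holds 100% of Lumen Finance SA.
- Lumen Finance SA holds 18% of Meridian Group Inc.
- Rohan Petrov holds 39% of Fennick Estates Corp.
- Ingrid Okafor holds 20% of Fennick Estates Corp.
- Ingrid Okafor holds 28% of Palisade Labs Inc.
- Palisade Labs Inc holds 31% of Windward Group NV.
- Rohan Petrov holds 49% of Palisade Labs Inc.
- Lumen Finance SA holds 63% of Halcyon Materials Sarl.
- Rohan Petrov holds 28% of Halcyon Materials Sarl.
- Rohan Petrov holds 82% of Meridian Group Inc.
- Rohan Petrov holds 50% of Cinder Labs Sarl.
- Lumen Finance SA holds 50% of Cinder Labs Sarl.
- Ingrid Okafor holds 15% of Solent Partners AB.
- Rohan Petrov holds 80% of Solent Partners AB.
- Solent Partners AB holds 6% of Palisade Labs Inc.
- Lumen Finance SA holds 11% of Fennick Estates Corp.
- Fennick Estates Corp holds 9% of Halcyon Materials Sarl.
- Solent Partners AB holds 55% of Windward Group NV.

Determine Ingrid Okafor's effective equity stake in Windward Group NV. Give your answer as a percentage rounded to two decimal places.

Ingrid reaches Windward along 3 paths.
Via Solent → Palisade: 15% × 6% × 31% = 0.279%.
Via Palisade: 28% × 31% = 8.68%.
Via Solent: 15% × 55% = 8.25%.
Total: 0.279% + 8.68% + 8.25% = 17.209%.
Rounded: 17.21%.

17.21%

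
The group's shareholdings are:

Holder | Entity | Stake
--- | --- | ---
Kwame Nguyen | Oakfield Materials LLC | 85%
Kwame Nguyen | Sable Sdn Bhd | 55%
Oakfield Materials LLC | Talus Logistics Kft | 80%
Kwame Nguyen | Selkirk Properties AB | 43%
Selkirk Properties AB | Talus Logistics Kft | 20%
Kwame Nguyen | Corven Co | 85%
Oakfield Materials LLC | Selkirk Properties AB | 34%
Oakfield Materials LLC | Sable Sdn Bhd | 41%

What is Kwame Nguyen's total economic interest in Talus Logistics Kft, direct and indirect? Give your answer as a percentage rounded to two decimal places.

Kwame reaches Talus along 3 paths.
Via Oakfield: 85% × 80% = 68%.
Via Oakfield → Selkirk: 85% × 34% × 20% = 5.78%.
Via Selkirk: 43% × 20% = 8.6%.
Total: 68% + 5.78% + 8.6% = 82.38%.

82.38%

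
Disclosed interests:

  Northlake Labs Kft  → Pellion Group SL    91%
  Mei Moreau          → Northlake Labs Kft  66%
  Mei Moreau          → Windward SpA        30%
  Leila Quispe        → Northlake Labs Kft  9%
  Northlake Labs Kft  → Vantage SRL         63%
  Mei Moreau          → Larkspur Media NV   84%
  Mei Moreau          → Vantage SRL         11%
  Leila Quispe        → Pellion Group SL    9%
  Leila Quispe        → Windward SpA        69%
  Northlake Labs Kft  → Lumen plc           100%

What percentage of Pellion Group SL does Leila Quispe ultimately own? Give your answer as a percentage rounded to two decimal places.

Leila reaches Pellion along 2 paths.
Via Northlake: 9% × 91% = 8.19%.
Direct stake: 9% = 9%.
Total: 8.19% + 9% = 17.19%.

17.19%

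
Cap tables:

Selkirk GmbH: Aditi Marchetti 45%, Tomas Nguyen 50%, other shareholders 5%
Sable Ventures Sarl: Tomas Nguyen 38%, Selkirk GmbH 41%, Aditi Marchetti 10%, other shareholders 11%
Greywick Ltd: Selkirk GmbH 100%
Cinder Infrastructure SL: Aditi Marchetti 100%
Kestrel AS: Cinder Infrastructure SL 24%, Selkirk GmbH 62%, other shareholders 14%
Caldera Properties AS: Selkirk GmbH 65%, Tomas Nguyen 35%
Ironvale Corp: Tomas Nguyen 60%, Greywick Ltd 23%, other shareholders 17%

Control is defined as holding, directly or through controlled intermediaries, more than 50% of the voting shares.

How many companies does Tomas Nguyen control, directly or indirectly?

Tomas holds 60% of Ironvale, so Tomas controls Ironvale.
No other company's threshold is met.
Tomas controls 1 company.

1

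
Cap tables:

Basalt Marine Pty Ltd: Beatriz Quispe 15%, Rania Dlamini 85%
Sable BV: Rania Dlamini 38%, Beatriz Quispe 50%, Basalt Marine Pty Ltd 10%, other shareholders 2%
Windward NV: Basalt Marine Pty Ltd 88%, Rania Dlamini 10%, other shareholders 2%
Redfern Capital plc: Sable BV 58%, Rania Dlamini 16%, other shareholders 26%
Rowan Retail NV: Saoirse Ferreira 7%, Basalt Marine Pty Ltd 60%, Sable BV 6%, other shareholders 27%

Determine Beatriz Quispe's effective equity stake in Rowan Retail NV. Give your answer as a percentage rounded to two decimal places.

Beatriz reaches Rowan along 3 paths.
Via Basalt: 15% × 60% = 9%.
Via Sable: 50% × 6% = 3%.
Via Basalt → Sable: 15% × 10% × 6% = 0.09%.
Total: 9% + 3% + 0.09% = 12.09%.

12.09%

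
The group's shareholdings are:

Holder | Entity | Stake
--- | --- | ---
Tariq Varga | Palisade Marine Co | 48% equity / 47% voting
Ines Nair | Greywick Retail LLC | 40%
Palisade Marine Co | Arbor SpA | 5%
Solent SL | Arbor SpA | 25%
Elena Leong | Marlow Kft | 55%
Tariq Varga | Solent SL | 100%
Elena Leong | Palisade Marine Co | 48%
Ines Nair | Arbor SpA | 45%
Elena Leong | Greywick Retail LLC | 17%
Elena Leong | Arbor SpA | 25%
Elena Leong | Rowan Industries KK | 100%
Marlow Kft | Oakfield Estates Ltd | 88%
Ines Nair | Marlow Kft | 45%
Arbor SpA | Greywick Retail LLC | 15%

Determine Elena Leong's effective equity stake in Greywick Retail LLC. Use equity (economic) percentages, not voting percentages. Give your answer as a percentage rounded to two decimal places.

Elena reaches Greywick along 3 paths.
Direct stake: 17% = 17%.
Via Arbor: 25% × 15% = 3.75%.
Via Palisade → Arbor: 48% × 5% × 15% = 0.36%.
Total: 17% + 3.75% + 0.36% = 21.11%.

21.11%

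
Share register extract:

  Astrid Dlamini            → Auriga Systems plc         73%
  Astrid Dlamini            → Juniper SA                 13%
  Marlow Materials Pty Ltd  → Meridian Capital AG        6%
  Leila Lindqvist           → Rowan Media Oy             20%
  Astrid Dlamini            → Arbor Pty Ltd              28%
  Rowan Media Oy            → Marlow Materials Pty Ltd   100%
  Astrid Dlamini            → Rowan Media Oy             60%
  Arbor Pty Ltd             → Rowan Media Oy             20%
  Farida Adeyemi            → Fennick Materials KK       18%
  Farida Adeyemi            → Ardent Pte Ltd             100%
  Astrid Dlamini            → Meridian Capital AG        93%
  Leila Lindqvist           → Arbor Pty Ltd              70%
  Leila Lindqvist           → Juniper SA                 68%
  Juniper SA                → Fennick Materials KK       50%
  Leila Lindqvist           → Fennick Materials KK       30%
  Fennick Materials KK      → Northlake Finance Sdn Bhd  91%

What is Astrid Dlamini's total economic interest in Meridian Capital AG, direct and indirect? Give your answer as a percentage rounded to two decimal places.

Astrid reaches Meridian along 3 paths.
Direct stake: 93% = 93%.
Via Rowan → Marlow: 60% × 100% × 6% = 3.6%.
Via Arbor → Rowan → Marlow: 28% × 20% × 100% × 6% = 0.336%.
Total: 93% + 3.6% + 0.336% = 96.936%.
Rounded: 96.94%.

96.94%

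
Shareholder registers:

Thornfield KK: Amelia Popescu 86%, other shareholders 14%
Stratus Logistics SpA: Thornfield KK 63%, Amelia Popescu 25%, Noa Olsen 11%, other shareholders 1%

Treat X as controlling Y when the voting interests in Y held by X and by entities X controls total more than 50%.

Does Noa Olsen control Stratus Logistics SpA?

No

Noa's largest direct stake is 11% in Stratus, which does not meet the threshold, so Noa controls no company.
In Stratus, Noa's side holds only 11%, not > 50%.
So Noa does not control Stratus.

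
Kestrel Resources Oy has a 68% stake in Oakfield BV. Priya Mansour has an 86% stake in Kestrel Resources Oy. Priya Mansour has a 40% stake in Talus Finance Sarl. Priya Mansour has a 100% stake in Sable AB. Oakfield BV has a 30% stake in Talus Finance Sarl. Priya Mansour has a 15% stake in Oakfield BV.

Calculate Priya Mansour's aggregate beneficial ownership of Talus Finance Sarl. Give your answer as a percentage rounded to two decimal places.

Priya reaches Talus along 3 paths.
Direct stake: 40% = 40%.
Via Kestrel → Oakfield: 86% × 68% × 30% = 17.544%.
Via Oakfield: 15% × 30% = 4.5%.
Total: 40% + 17.544% + 4.5% = 62.044%.
Rounded: 62.04%.

62.04%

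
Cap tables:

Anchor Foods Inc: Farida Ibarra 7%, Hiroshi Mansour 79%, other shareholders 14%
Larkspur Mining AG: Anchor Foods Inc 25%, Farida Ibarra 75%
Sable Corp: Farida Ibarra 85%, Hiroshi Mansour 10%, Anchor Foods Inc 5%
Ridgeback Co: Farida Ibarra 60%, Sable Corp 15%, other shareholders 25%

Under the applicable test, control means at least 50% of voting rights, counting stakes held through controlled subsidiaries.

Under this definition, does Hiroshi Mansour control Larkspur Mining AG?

Hiroshi holds 79% of Anchor, so Hiroshi controls Anchor.
In Larkspur, Hiroshi's side holds only 25%, not ≥ 50%.
So Hiroshi does not control Larkspur.

No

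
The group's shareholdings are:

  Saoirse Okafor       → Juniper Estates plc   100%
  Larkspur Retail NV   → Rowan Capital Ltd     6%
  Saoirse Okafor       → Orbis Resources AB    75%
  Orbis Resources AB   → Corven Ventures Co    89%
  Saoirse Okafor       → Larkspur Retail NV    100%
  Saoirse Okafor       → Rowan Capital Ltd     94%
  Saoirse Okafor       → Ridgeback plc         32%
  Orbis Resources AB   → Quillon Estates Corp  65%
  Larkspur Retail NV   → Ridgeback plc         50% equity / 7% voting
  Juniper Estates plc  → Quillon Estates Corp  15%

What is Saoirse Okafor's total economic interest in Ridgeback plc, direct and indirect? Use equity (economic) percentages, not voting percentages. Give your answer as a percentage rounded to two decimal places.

82.00%

Saoirse reaches Ridgeback along 2 paths.
Direct stake: 32% = 32%.
Via Larkspur: 100% × 50% = 50%.
Total: 32% + 50% = 82%.
Rounded: 82.00%.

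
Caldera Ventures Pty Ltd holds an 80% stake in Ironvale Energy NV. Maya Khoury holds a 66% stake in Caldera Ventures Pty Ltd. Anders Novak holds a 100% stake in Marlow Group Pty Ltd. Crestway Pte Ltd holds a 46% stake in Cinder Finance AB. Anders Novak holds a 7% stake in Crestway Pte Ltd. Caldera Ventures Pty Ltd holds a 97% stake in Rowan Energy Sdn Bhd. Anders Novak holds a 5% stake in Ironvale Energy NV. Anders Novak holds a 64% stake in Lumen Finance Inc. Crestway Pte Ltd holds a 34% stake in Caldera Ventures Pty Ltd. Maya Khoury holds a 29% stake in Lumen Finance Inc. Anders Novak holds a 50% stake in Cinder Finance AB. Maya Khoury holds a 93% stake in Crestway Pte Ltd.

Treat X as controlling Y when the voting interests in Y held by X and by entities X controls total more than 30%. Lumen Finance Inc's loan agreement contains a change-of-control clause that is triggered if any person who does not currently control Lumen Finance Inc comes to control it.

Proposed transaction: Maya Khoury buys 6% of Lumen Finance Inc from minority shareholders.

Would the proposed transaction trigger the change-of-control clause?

The purchase changes only Maya's holdings, so Maya is the only person who could newly come to control Lumen.
Maya holds 93% of Crestway, so Maya controls Crestway.
Maya and Crestway together hold 66% + 34% = 100% of Caldera, so Maya controls Caldera.
Caldera holds 80% of Ironvale, so Maya controls Ironvale.
Crestway holds 46% of Cinder, so Maya controls Cinder.
Caldera holds 97% of Rowan, so Maya controls Rowan.
In Lumen, Maya's side holds only 29%, not > 30%.
So before the transaction, Maya does not control Lumen.
After the purchase, Maya's direct stake in Lumen rises to 29% + 6% = 35%.
Maya holds 35% of Lumen, so Maya controls Lumen.
Maya did not control Lumen before and does after, so the clause is triggered.

Yes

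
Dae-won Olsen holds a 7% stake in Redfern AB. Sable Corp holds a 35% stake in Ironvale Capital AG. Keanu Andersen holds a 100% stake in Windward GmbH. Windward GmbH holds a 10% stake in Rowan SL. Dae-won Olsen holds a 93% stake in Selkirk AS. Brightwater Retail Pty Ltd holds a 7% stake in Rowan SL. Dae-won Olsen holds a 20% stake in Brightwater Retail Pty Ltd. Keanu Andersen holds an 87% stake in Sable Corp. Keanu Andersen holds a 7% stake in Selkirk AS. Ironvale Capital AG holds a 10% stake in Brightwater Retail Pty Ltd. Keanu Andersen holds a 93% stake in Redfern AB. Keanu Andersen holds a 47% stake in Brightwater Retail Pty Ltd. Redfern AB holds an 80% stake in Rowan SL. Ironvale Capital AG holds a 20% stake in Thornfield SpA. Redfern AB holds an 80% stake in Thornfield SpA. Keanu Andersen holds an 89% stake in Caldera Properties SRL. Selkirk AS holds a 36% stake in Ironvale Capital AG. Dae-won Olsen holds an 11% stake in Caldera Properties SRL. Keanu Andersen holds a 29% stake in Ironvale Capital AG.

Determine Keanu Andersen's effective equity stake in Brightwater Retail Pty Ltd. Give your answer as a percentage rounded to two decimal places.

53.20%

Keanu reaches Brightwater along 4 paths.
Direct stake: 47% = 47%.
Via Sable → Ironvale: 87% × 35% × 10% = 3.045%.
Via Ironvale: 29% × 10% = 2.9%.
Via Selkirk → Ironvale: 7% × 36% × 10% = 0.252%.
Total: 47% + 3.045% + 2.9% + 0.252% = 53.197%.
Rounded: 53.20%.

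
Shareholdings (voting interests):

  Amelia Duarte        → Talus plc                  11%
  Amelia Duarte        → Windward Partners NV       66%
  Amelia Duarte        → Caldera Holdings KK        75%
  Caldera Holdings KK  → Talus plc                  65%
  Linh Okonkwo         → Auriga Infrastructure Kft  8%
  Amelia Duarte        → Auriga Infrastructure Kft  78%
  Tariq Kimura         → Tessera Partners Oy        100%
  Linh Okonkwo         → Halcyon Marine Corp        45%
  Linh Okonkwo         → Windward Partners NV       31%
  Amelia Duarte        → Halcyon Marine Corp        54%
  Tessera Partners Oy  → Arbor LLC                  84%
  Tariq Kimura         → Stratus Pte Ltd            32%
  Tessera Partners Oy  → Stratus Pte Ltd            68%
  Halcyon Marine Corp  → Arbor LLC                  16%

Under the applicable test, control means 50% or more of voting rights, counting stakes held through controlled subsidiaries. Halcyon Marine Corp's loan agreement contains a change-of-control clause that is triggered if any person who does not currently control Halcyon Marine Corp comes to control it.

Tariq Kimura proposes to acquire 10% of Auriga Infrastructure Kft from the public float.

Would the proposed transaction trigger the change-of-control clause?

No

The purchase changes only Tariq's holdings, so Tariq is the only person who could newly come to control Halcyon.
Tariq holds 100% of Tessera, so Tariq controls Tessera.
Tessera and Tariq together hold 68% + 32% = 100% of Stratus, so Tariq controls Stratus.
Tessera holds 84% of Arbor, so Tariq controls Arbor.
Neither Tariq nor any entity Tariq controls holds any voting interest in Halcyon.
So before the transaction, Tariq does not control Halcyon.
After the purchase, Tariq holds 10% of Auriga directly.
Tariq's side now holds 10% of Auriga, not ≥ 50%, so Tariq still does not control Auriga.
After the transaction, neither Tariq nor any entity Tariq controls holds a voting interest in Halcyon, so Tariq still does not control it.
No new person acquires control, so the clause is not triggered.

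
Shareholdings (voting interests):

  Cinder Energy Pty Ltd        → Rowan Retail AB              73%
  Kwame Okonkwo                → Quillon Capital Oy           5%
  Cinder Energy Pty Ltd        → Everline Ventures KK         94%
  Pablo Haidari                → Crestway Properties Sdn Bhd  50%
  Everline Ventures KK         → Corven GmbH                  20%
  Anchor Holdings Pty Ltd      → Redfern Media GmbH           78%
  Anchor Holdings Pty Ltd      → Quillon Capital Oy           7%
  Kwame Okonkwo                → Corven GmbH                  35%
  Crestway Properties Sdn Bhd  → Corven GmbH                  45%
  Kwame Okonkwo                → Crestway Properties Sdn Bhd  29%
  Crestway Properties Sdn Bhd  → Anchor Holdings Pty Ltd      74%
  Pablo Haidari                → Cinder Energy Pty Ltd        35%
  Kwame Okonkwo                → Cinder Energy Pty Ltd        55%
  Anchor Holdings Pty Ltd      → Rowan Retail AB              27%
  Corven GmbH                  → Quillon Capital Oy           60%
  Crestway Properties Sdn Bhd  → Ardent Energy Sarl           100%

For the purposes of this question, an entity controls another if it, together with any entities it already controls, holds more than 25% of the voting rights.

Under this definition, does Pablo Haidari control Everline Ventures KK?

Yes

Pablo holds 35% of Cinder, so Pablo controls Cinder.
Cinder holds 94% of Everline, so Pablo controls Everline.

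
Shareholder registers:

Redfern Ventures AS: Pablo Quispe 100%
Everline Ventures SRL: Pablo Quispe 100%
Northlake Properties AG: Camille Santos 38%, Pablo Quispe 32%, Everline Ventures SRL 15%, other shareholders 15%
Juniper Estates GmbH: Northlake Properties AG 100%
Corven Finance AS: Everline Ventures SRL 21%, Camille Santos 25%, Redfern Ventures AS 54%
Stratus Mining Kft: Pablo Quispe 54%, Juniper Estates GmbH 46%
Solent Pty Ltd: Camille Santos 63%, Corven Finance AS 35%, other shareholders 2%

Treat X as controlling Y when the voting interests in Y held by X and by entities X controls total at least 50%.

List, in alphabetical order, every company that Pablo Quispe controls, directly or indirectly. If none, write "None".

Pablo holds 100% of Redfern, so Pablo controls Redfern.
Pablo holds 100% of Everline, so Pablo controls Everline.
Everline and Redfern together hold 21% + 54% = 75% of Corven, so Pablo controls Corven.
Pablo holds 54% of Stratus, so Pablo controls Stratus.
No other company's threshold is met.

Corven Finance AS, Everline Ventures SRL, Redfern Ventures AS, Stratus Mining Kft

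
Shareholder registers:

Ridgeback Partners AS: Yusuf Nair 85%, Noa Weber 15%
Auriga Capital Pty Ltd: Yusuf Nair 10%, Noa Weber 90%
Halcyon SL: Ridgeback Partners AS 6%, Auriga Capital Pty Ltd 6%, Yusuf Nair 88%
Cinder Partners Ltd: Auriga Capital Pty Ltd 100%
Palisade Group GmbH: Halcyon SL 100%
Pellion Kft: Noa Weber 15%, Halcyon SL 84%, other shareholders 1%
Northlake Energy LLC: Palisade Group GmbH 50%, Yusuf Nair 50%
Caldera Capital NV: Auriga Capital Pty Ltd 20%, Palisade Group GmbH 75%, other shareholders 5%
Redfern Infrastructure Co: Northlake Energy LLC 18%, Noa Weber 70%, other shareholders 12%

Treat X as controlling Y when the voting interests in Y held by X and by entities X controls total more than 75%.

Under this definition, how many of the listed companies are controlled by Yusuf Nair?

Yusuf holds 85% of Ridgeback, so Yusuf controls Ridgeback.
Ridgeback and Yusuf together hold 6% + 88% = 94% of Halcyon, so Yusuf controls Halcyon.
Halcyon holds 100% of Palisade, so Yusuf controls Palisade.
Halcyon holds 84% of Pellion, so Yusuf controls Pellion.
Palisade and Yusuf together hold 50% + 50% = 100% of Northlake, so Yusuf controls Northlake.
No other company's threshold is met.
Yusuf controls 5 companies.

5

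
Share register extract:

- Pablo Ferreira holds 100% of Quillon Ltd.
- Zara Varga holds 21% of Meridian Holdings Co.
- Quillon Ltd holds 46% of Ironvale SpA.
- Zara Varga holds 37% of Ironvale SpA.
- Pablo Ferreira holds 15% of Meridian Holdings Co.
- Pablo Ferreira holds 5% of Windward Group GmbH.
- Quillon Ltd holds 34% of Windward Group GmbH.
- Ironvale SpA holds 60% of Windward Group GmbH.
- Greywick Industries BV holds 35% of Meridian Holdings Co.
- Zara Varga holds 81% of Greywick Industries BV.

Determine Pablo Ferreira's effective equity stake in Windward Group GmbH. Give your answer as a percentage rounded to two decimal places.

Pablo reaches Windward along 3 paths.
Via Quillon: 100% × 34% = 34%.
Via Quillon → Ironvale: 100% × 46% × 60% = 27.6%.
Direct stake: 5% = 5%.
Total: 34% + 27.6% + 5% = 66.6%.
Rounded: 66.60%.

66.60%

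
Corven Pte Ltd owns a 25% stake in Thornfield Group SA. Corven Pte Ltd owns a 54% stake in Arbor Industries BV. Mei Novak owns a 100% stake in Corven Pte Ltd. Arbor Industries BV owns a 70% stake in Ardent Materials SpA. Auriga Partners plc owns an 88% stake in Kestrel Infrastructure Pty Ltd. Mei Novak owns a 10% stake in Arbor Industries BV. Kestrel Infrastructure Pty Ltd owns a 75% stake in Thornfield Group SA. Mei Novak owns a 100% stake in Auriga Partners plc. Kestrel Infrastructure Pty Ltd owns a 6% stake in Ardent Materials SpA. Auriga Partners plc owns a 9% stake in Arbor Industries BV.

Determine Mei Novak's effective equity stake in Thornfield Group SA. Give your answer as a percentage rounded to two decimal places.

Mei reaches Thornfield along 2 paths.
Via Auriga → Kestrel: 100% × 88% × 75% = 66%.
Via Corven: 100% × 25% = 25%.
Total: 66% + 25% = 91%.
Rounded: 91.00%.

91.00%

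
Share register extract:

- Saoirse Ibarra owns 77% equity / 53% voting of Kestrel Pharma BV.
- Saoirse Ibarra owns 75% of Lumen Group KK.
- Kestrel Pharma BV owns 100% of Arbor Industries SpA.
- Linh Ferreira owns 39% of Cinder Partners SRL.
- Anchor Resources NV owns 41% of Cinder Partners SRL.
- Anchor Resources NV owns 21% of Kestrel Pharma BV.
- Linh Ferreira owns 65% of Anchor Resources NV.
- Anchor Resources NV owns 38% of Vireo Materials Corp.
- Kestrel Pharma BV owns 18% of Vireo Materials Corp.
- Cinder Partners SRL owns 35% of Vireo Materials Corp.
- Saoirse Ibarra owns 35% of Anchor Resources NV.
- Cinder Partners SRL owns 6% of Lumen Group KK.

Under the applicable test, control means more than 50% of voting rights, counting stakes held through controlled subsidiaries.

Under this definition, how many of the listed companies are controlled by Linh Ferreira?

Linh holds 65% of Anchor, so Linh controls Anchor.
Linh and Anchor together hold 39% + 41% = 80% of Cinder, so Linh controls Cinder.
Anchor and Cinder together hold 38% + 35% = 73% of Vireo, so Linh controls Vireo.
No other company's threshold is met.
Linh controls 3 companies.

3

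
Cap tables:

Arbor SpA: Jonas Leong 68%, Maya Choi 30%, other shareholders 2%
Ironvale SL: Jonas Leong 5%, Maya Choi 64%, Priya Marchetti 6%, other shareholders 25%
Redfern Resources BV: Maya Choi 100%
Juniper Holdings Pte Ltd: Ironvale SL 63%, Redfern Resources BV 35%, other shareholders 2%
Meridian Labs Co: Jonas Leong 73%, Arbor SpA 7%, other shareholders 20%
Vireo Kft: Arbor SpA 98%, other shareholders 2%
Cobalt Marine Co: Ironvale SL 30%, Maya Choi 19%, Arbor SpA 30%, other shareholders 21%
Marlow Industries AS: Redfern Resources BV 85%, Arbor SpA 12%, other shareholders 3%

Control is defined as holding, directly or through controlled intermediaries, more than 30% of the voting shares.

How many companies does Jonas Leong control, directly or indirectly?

Jonas holds 68% of Arbor, so Jonas controls Arbor.
Jonas and Arbor together hold 73% + 7% = 80% of Meridian, so Jonas controls Meridian.
Arbor holds 98% of Vireo, so Jonas controls Vireo.
No other company's threshold is met.
Jonas controls 3 companies.

3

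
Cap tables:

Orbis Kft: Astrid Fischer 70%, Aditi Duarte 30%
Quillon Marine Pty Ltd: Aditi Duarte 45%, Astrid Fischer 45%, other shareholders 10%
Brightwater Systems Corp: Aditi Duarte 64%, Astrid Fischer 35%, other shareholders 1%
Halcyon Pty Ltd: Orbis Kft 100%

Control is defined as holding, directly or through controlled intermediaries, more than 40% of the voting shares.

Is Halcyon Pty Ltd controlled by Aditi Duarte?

No

Aditi holds 45% of Quillon, so Aditi controls Quillon.
Aditi holds 64% of Brightwater, so Aditi controls Brightwater.
Neither Aditi nor any entity Aditi controls holds any voting interest in Halcyon.
So Aditi does not control Halcyon.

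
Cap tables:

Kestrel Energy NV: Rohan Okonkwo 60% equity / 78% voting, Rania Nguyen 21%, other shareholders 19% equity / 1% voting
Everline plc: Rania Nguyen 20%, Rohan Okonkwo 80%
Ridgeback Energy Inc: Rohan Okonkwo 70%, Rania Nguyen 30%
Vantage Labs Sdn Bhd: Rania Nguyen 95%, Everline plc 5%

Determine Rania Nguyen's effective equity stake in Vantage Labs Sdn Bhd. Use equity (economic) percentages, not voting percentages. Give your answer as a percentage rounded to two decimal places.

96.00%

Rania reaches Vantage along 2 paths.
Direct stake: 95% = 95%.
Via Everline: 20% × 5% = 1%.
Total: 95% + 1% = 96%.
Rounded: 96.00%.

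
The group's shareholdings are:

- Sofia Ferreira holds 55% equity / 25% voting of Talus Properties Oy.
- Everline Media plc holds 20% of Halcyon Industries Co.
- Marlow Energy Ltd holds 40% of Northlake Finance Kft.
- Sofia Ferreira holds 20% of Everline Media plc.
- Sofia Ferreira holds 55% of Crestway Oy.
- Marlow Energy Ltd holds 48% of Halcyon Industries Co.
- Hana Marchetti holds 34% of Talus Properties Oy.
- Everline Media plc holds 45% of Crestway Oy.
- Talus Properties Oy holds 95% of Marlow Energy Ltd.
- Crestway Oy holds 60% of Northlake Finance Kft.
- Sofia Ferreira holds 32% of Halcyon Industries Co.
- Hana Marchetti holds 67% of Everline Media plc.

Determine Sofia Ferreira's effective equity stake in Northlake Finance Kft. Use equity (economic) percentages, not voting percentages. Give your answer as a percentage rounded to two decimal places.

59.30%

Sofia reaches Northlake along 3 paths.
Via Crestway: 55% × 60% = 33%.
Via Everline → Crestway: 20% × 45% × 60% = 5.4%.
Via Talus → Marlow: 55% × 95% × 40% = 20.9%.
Total: 33% + 5.4% + 20.9% = 59.3%.
Rounded: 59.30%.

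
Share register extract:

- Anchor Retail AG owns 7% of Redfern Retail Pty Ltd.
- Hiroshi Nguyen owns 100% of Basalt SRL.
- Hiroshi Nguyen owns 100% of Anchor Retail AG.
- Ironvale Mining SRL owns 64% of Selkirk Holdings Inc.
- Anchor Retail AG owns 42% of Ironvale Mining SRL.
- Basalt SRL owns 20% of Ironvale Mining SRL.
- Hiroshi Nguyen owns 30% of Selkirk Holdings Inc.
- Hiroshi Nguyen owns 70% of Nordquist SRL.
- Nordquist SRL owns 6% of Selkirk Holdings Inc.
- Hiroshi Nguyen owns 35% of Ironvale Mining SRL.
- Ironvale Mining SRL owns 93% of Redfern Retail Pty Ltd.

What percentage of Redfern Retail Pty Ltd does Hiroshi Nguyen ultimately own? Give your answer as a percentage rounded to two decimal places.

Hiroshi reaches Redfern along 4 paths.
Via Ironvale: 35% × 93% = 32.55%.
Via Anchor → Ironvale: 100% × 42% × 93% = 39.06%.
Via Basalt → Ironvale: 100% × 20% × 93% = 18.6%.
Via Anchor: 100% × 7% = 7%.
Total: 32.55% + 39.06% + 18.6% + 7% = 97.21%.

97.21%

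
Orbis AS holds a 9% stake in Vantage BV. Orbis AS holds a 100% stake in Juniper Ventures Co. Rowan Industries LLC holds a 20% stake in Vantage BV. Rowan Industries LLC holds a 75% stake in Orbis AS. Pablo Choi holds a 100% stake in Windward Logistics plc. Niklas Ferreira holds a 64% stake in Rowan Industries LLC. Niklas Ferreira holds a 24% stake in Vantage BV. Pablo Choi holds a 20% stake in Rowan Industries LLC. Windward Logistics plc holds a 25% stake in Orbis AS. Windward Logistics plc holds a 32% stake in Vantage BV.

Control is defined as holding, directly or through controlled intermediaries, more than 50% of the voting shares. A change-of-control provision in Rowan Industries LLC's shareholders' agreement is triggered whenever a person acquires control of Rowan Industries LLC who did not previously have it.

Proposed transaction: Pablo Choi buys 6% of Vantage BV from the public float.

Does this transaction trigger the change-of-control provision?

The purchase changes only Pablo's holdings, so Pablo is the only person who could newly come to control Rowan.
Pablo holds 100% of Windward, so Pablo controls Windward.
In Rowan, Pablo's side holds only 20%, not > 50%.
So before the transaction, Pablo does not control Rowan.
After the purchase, Pablo holds 6% of Vantage directly.
Pablo's side now holds 32% + 6% = 38% of Vantage, not > 50%, so Pablo still does not control Vantage.
After the transaction, Pablo's side holds 20% of Rowan, not > 50%, so Pablo still does not control Rowan.
No new person acquires control, so the clause is not triggered.

No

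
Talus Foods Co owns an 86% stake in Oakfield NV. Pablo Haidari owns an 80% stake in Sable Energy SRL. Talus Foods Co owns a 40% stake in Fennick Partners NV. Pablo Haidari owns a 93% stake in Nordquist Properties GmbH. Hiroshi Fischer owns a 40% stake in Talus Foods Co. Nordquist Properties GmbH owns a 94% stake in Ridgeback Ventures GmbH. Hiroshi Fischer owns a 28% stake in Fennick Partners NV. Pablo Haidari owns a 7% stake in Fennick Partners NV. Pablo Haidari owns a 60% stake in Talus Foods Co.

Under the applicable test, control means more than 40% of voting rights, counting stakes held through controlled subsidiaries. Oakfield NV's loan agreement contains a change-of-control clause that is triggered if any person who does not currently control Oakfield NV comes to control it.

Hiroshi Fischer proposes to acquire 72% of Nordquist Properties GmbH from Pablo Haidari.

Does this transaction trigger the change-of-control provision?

The purchase adds only to Hiroshi's holdings (Pablo's stake shrinks), so Hiroshi is the only person who could newly come to control Oakfield.
Hiroshi's largest direct stake is 40% in Talus, which does not meet the threshold, so Hiroshi controls no company.
Neither Hiroshi nor any entity Hiroshi controls holds any voting interest in Oakfield.
So before the transaction, Hiroshi does not control Oakfield.
After the purchase, Hiroshi holds 72% of Nordquist directly, and Pablo's stake falls to 21%.
Hiroshi holds 72% of Nordquist, so Hiroshi controls Nordquist.
Nordquist holds 94% of Ridgeback, so Hiroshi controls Ridgeback.
After the transaction, neither Hiroshi nor any entity Hiroshi controls holds a voting interest in Oakfield, so Hiroshi still does not control it.
No new person acquires control, so the clause is not triggered.

No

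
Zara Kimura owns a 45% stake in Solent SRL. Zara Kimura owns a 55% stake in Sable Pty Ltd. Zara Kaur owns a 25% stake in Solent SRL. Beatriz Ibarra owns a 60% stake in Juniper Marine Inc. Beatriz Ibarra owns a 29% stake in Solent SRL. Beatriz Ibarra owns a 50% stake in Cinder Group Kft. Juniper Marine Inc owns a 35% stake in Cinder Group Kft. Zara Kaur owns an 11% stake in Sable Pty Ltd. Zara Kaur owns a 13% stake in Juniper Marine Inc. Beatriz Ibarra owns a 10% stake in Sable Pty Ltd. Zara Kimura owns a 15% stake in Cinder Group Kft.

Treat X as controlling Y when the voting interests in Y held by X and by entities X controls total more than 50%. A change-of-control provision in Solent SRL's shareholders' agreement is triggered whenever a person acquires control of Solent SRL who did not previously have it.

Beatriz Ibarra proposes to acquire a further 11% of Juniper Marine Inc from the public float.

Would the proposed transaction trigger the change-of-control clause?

The purchase changes only Beatriz's holdings, so Beatriz is the only person who could newly come to control Solent.
Beatriz holds 60% of Juniper, so Beatriz controls Juniper.
Beatriz and Juniper together hold 50% + 35% = 85% of Cinder, so Beatriz controls Cinder.
In Solent, Beatriz's side holds only 29%, not > 50%.
So before the transaction, Beatriz does not control Solent.
After the purchase, Beatriz's direct stake in Juniper rises to 60% + 11% = 71%.
Beatriz holds 71% of Juniper, so Beatriz controls Juniper.
After the transaction, Beatriz's side holds 29% of Solent, not > 50%, so Beatriz still does not control Solent.
No new person acquires control, so the clause is not triggered.

No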